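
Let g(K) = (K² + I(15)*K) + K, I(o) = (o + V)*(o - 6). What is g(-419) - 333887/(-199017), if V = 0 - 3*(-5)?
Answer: 12341776091/199017 ≈ 62014.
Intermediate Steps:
V = 15 (V = 0 + 15 = 15)
I(o) = (-6 + o)*(15 + o) (I(o) = (o + 15)*(o - 6) = (15 + o)*(-6 + o) = (-6 + o)*(15 + o))
g(K) = K² + 271*K (g(K) = (K² + (-90 + 15² + 9*15)*K) + K = (K² + (-90 + 225 + 135)*K) + K = (K² + 270*K) + K = K² + 271*K)
g(-419) - 333887/(-199017) = -419*(271 - 419) - 333887/(-199017) = -419*(-148) - 333887*(-1/199017) = 62012 + 333887/199017 = 12341776091/199017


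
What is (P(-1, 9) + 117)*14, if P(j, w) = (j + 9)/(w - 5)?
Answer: 1666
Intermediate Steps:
P(j, w) = (9 + j)/(-5 + w)
(P(-1, 9) + 117)*14 = ((9 - 1)/(-5 + 9) + 117)*14 = (8/4 + 117)*14 = ((1/4)*8 + 117)*14 = (2 + 117)*14 = 119*14 = 1666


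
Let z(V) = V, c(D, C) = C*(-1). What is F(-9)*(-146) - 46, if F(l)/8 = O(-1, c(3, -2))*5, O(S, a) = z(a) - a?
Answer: -46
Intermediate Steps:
c(D, C) = -C
O(S, a) = 0 (O(S, a) = a - a = 0)
F(l) = 0 (F(l) = 8*(0*5) = 8*0 = 0)
F(-9)*(-146) - 46 = 0*(-146) - 46 = 0 - 46 = -46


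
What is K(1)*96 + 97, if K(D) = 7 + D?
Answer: 865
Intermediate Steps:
K(1)*96 + 97 = (7 + 1)*96 + 97 = 8*96 + 97 = 768 + 97 = 865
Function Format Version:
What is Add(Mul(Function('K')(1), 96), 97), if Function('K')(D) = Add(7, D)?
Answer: 865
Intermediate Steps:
Add(Mul(Function('K')(1), 96), 97) = Add(Mul(Add(7, 1), 96), 97) = Add(Mul(8, 96), 97) = Add(768, 97) = 865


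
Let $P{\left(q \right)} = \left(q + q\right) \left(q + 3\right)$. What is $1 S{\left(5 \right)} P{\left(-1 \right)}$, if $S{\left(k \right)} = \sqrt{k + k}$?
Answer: $- 4 \sqrt{10} \approx -12.649$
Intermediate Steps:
$S{\left(k \right)} = \sqrt{2} \sqrt{k}$ ($S{\left(k \right)} = \sqrt{2 k} = \sqrt{2} \sqrt{k}$)
$P{\left(q \right)} = 2 q \left(3 + q\right)$
$1 S{\left(5 \right)} P{\left(-1 \right)} = 1 \sqrt{2} \sqrt{5} \cdot 2 \left(-1\right) \left(3 - 1\right) = 1 \sqrt{10} \cdot 2 \left(-1\right) 2 = \sqrt{10} \left(-4\right) = - 4 \sqrt{10}$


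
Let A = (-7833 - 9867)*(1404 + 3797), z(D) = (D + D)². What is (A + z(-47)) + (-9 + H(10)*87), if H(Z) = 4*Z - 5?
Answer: -92045828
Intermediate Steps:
H(Z) = -5 + 4*Z
z(D) = 4*D² (z(D) = (2*D)² = 4*D²)
A = -92057700 (A = -17700*5201 = -92057700)
(A + z(-47)) + (-9 + H(10)*87) = (-92057700 + 4*(-47)²) + (-9 + (-5 + 4*10)*87) = (-92057700 + 4*2209) + (-9 + (-5 + 40)*87) = (-92057700 + 8836) + (-9 + 35*87) = -92048864 + (-9 + 3045) = -92048864 + 3036 = -92045828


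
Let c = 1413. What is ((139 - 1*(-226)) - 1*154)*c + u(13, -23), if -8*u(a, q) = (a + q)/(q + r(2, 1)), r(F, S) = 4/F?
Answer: 25044007/84 ≈ 2.9814e+5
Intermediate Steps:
u(a, q) = -(a + q)/(8*(2 + q)) (u(a, q) = -(a + q)/(8*(q + 4/2)) = -(a + q)/(8*(q + 4*(½))) = -(a + q)/(8*(q + 2)) = -(a + q)/(8*(2 + q)))
((139 - 1*(-226)) - 1*154)*c + u(13, -23) = ((139 - 1*(-226)) - 1*154)*1413 + (-1*13 - 1*(-23))/(8*(2 - 23)) = ((139 + 226) - 154)*1413 + (⅛)*(-13 + 23)/(-21) = (365 - 154)*1413 + (⅛)*(-1/21)*10 = 211*1413 - 5/84 = 298143 - 5/84 = 25044007/84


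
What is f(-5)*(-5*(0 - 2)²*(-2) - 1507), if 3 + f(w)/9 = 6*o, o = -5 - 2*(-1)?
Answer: 277263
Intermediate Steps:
o = -3 (o = -5 + 2 = -3)
f(w) = -189 (f(w) = -27 + 9*(6*(-3)) = -27 + 9*(-18) = -27 - 162 = -189)
f(-5)*(-5*(0 - 2)²*(-2) - 1507) = -189*(-5*(0 - 2)²*(-2) - 1507) = -189*(-5*(-2)²*(-2) - 1507) = -189*(-5*4*(-2) - 1507) = -189*(-20*(-2) - 1507) = -189*(40 - 1507) = -189*(-1467) = 277263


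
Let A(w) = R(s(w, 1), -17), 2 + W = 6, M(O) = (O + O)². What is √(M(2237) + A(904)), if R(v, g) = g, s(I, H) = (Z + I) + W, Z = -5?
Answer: √20016659 ≈ 4474.0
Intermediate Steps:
M(O) = 4*O² (M(O) = (2*O)² = 4*O²)
W = 4 (W = -2 + 6 = 4)
s(I, H) = -1 + I (s(I, H) = (-5 + I) + 4 = -1 + I)
A(w) = -17
√(M(2237) + A(904)) = √(4*2237² - 17) = √(4*5004169 - 17) = √(20016676 - 17) = √20016659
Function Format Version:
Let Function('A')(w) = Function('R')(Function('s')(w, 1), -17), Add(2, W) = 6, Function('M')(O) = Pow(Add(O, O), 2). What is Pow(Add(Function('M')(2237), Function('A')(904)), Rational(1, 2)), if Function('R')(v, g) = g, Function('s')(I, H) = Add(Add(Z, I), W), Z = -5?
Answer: Pow(20016659, Rational(1, 2)) ≈ 4474.0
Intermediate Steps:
Function('M')(O) = Mul(4, Pow(O, 2)) (Function('M')(O) = Pow(Mul(2, O), 2) = Mul(4, Pow(O, 2)))
W = 4 (W = Add(-2, 6) = 4)
Function('s')(I, H) = Add(-1, I) (Function('s')(I, H) = Add(Add(-5, I), 4) = Add(-1, I))
Function('A')(w) = -17
Pow(Add(Function('M')(2237), Function('A')(904)), Rational(1, 2)) = Pow(Add(Mul(4, Pow(2237, 2)), -17), Rational(1, 2)) = Pow(Add(Mul(4, 5004169), -17), Rational(1, 2)) = Pow(Add(20016676, -17), Rational(1, 2)) = Pow(20016659, Rational(1, 2))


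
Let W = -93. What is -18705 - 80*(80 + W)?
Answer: -17665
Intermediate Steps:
-18705 - 80*(80 + W) = -18705 - 80*(80 - 93) = -18705 - 80*(-13) = -18705 - 1*(-1040) = -18705 + 1040 = -17665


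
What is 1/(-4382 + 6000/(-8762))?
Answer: -4381/19200542 ≈ -0.00022817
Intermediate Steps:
1/(-4382 + 6000/(-8762)) = 1/(-4382 + 6000*(-1/8762)) = 1/(-4382 - 3000/4381) = 1/(-19200542/4381) = -4381/19200542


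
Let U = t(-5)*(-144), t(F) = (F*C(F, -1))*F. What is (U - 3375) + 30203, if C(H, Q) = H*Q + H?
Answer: 26828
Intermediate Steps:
C(H, Q) = H + H*Q
t(F) = 0 (t(F) = (F*(F*(1 - 1)))*F = (F*(F*0))*F = (F*0)*F = 0*F = 0)
U = 0 (U = 0*(-144) = 0)
(U - 3375) + 30203 = (0 - 3375) + 30203 = -3375 + 30203 = 26828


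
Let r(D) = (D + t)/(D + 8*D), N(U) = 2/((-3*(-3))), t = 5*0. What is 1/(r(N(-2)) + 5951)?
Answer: 9/53560 ≈ 0.00016804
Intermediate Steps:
t = 0
N(U) = 2/9
r(D) = ⅑ (r(D) = (D + 0)/(D + 8*D) = D/((9*D)) = D*(1/(9*D)) = ⅑)
1/(r(N(-2)) + 5951) = 1/(⅑ + 5951) = 1/(53560/9) = 9/53560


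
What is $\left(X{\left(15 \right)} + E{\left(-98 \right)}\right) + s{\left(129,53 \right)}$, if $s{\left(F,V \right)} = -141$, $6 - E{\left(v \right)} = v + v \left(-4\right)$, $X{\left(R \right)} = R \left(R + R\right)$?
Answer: $21$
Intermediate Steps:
$X{\left(R \right)} = 2 R^{2}$ ($X{\left(R \right)} = R 2 R = 2 R^{2}$)
$E{\left(v \right)} = 6 + 3 v$ ($E{\left(v \right)} = 6 - \left(v + v \left(-4\right)\right) = 6 - \left(v - 4 v\right) = 6 - - 3 v = 6 + 3 v$)
$\left(X{\left(15 \right)} + E{\left(-98 \right)}\right) + s{\left(129,53 \right)} = \left(2 \cdot 15^{2} + \left(6 + 3 \left(-98\right)\right)\right) - 141 = \left(2 \cdot 225 + \left(6 - 294\right)\right) - 141 = \left(450 - 288\right) - 141 = 162 - 141 = 21$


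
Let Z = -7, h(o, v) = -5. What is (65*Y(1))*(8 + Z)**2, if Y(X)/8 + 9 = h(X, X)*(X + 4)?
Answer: -17680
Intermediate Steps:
Y(X) = -232 - 40*X (Y(X) = -72 + 8*(-5*(X + 4)) = -72 + 8*(-5*(4 + X)) = -72 + 8*(-20 - 5*X) = -72 + (-160 - 40*X) = -232 - 40*X)
(65*Y(1))*(8 + Z)**2 = (65*(-232 - 40*1))*(8 - 7)**2 = (65*(-232 - 40))*1**2 = (65*(-272))*1 = -17680*1 = -17680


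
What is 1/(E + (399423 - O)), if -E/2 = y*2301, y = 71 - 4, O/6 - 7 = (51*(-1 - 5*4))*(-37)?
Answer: -1/146715 ≈ -6.8159e-6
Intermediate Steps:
O = 237804 (O = 42 + 6*((51*(-1 - 5*4))*(-37)) = 42 + 6*((51*(-1 - 20))*(-37)) = 42 + 6*((51*(-21))*(-37)) = 42 + 6*(-1071*(-37)) = 42 + 6*39627 = 42 + 237762 = 237804)
y = 67
E = -308334 (E = -134*2301 = -2*154167 = -308334)
1/(E + (399423 - O)) = 1/(-308334 + (399423 - 1*237804)) = 1/(-308334 + (399423 - 237804)) = 1/(-308334 + 161619) = 1/(-146715) = -1/146715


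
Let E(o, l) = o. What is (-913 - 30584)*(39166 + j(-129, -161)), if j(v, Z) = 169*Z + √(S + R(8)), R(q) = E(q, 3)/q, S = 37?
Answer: -376609629 - 31497*√38 ≈ -3.7680e+8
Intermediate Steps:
R(q) = 1 (R(q) = q/q = 1)
j(v, Z) = √38 + 169*Z (j(v, Z) = 169*Z + √(37 + 1) = 169*Z + √38 = √38 + 169*Z)
(-913 - 30584)*(39166 + j(-129, -161)) = (-913 - 30584)*(39166 + (√38 + 169*(-161))) = -31497*(39166 + (√38 - 27209)) = -31497*(39166 + (-27209 + √38)) = -31497*(11957 + √38) = -376609629 - 31497*√38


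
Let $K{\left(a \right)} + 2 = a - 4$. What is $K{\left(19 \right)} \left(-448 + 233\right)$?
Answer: $-2795$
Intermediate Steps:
$K{\left(a \right)} = -6 + a$ ($K{\left(a \right)} = -2 + \left(a - 4\right) = -2 + \left(-4 + a\right) = -6 + a$)
$K{\left(19 \right)} \left(-448 + 233\right) = \left(-6 + 19\right) \left(-448 + 233\right) = 13 \left(-215\right) = -2795$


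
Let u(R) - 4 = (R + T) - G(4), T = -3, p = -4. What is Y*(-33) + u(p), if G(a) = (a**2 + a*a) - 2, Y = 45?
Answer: -1518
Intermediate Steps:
G(a) = -2 + 2*a**2 (G(a) = (a**2 + a**2) - 2 = 2*a**2 - 2 = -2 + 2*a**2)
u(R) = -29 + R (u(R) = 4 + ((R - 3) - (-2 + 2*4**2)) = 4 + ((-3 + R) - (-2 + 2*16)) = 4 + ((-3 + R) - (-2 + 32)) = 4 + ((-3 + R) - 1*30) = 4 + ((-3 + R) - 30) = 4 + (-33 + R) = -29 + R)
Y*(-33) + u(p) = 45*(-33) + (-29 - 4) = -1485 - 33 = -1518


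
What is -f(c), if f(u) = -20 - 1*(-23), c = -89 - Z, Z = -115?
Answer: -3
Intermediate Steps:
c = 26 (c = -89 - 1*(-115) = -89 + 115 = 26)
f(u) = 3 (f(u) = -20 + 23 = 3)
-f(c) = -1*3 = -3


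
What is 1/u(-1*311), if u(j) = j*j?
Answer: 1/96721 ≈ 1.0339e-5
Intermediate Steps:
u(j) = j²
1/u(-1*311) = 1/((-1*311)²) = 1/((-311)²) = 1/96721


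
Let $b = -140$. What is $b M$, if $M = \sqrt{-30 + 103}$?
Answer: $- 140 \sqrt{73} \approx -1196.2$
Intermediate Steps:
$M = \sqrt{73} \approx 8.544$
$b M = - 140 \sqrt{73}$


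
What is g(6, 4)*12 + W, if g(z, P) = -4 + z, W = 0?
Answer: 24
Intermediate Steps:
g(6, 4)*12 + W = (-4 + 6)*12 + 0 = 2*12 + 0 = 24 + 0 = 24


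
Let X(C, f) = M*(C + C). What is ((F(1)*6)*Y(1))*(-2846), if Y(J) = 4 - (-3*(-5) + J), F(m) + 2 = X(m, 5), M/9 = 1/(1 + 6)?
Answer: 819648/7 ≈ 1.1709e+5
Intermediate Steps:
M = 9/7 (M = 9/(1 + 6) = 9/7 ≈ 1.2857)
X(C, f) = 18*C/7 (X(C, f) = 9*(C + C)/7 = 9*(2*C)/7 = 18*C/7)
F(m) = -2 + 18*m/7
Y(J) = -11 - J (Y(J) = 4 - (15 + J) = 4 + (-15 - J) = -11 - J)
((F(1)*6)*Y(1))*(-2846) = (((-2 + (18/7)*1)*6)*(-11 - 1*1))*(-2846) = (((-2 + 18/7)*6)*(-11 - 1))*(-2846) = (((4/7)*6)*(-12))*(-2846) = ((24/7)*(-12))*(-2846) = -288/7*(-2846) = 819648/7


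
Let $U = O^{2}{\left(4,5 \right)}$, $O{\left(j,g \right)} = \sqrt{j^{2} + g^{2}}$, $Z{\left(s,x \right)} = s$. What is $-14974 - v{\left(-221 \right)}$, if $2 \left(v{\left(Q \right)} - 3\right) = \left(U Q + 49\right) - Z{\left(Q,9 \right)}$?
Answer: $- \frac{21163}{2} \approx -10582.0$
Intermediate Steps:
$O{\left(j,g \right)} = \sqrt{g^{2} + j^{2}}$
$U = 41$ ($U = \left(\sqrt{5^{2} + 4^{2}}\right)^{2} = \left(\sqrt{25 + 16}\right)^{2} = \left(\sqrt{41}\right)^{2} = 41$)
$v{\left(Q \right)} = \frac{55}{2} + 20 Q$ ($v{\left(Q \right)} = 3 + \frac{\left(41 Q + 49\right) - Q}{2} = 3 + \frac{\left(49 + 41 Q\right) - Q}{2} = 3 + \frac{49 + 40 Q}{2} = 3 + \left(\frac{49}{2} + 20 Q\right) = \frac{55}{2} + 20 Q$)
$-14974 - v{\left(-221 \right)} = -14974 - \left(\frac{55}{2} + 20 \left(-221\right)\right) = -14974 - \left(\frac{55}{2} - 4420\right) = -14974 - - \frac{8785}{2} = -14974 + \frac{8785}{2} = - \frac{21163}{2}$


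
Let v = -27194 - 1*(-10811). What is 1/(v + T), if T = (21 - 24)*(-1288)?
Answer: -1/12519 ≈ -7.9879e-5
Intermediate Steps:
T = 3864 (T = -3*(-1288) = 3864)
v = -16383 (v = -27194 + 10811 = -16383)
1/(v + T) = 1/(-16383 + 3864) = 1/(-12519) = -1/12519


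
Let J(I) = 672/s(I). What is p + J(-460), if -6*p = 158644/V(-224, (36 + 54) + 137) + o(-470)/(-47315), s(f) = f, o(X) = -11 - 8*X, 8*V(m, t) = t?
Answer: -461098010173/494063230 ≈ -933.28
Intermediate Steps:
V(m, t) = t/8
p = -20016358619/21481010 (p = -(158644/((((36 + 54) + 137)/8)) + (-11 - 8*(-470))/(-47315))/6 = -(158644/(((90 + 137)/8)) + (-11 + 3760)*(-1/47315))/6 = -(158644/(((⅛)*227)) + 3749*(-1/47315))/6 = -(158644/(227/8) - 3749/47315)/6 = -(158644*(8/227) - 3749/47315)/6 = -(1269152/227 - 3749/47315)/6 = -⅙*60049075857/10740505 = -20016358619/21481010 ≈ -931.82)
J(I) = 672/I
p + J(-460) = -20016358619/21481010 + 672/(-460) = -20016358619/21481010 + 672*(-1/460) = -20016358619/21481010 - 168/115 = -461098010173/494063230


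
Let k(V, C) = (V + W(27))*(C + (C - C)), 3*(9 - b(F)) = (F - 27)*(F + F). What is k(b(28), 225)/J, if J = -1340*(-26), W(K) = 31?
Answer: 120/871 ≈ 0.13777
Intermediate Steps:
J = 34840
b(F) = 9 - 2*F*(-27 + F)/3 (b(F) = 9 - (F - 27)*(F + F)/3 = 9 - (-27 + F)*2*F/3 = 9 - 2*F*(-27 + F)/3)
k(V, C) = C*(31 + V) (k(V, C) = (V + 31)*(C + (C - C)) = (31 + V)*(C + 0) = (31 + V)*C = C*(31 + V))
k(b(28), 225)/J = (225*(31 + (9 + 18*28 - ⅔*28²)))/34840 = (225*(31 + (9 + 504 - ⅔*784)))*(1/34840) = (225*(31 + (9 + 504 - 1568/3)))*(1/34840) = (225*(31 - 29/3))*(1/34840) = (225*(64/3))*(1/34840) = 4800*(1/34840) = 120/871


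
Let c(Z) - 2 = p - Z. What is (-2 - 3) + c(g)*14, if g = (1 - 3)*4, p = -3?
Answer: 93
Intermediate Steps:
g = -8 (g = -2*4 = -8)
c(Z) = -1 - Z (c(Z) = 2 + (-3 - Z) = -1 - Z)
(-2 - 3) + c(g)*14 = (-2 - 3) + (-1 - 1*(-8))*14 = -5 + (-1 + 8)*14 = -5 + 7*14 = -5 + 98 = 93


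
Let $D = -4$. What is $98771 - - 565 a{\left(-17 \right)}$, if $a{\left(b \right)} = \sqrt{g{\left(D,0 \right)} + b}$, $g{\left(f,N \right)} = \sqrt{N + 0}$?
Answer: $98771 + 565 i \sqrt{17} \approx 98771.0 + 2329.6 i$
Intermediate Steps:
$g{\left(f,N \right)} = \sqrt{N}$
$a{\left(b \right)} = \sqrt{b}$ ($a{\left(b \right)} = \sqrt{\sqrt{0} + b} = \sqrt{0 + b} = \sqrt{b}$)
$98771 - - 565 a{\left(-17 \right)} = 98771 - - 565 \sqrt{-17} = 98771 - - 565 i \sqrt{17} = 98771 + 565 i \sqrt{17}$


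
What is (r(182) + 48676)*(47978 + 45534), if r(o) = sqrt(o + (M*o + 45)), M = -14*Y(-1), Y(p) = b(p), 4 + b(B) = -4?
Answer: 4551790112 + 93512*sqrt(20611) ≈ 4.5652e+9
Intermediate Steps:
b(B) = -8 (b(B) = -4 - 4 = -8)
Y(p) = -8
M = 112 (M = -14*(-8) = 112)
r(o) = sqrt(45 + 113*o) (r(o) = sqrt(o + (112*o + 45)) = sqrt(o + (45 + 112*o)) = sqrt(45 + 113*o))
(r(182) + 48676)*(47978 + 45534) = (sqrt(45 + 113*182) + 48676)*(47978 + 45534) = (sqrt(45 + 20566) + 48676)*93512 = (sqrt(20611) + 48676)*93512 = (48676 + sqrt(20611))*93512 = 4551790112 + 93512*sqrt(20611)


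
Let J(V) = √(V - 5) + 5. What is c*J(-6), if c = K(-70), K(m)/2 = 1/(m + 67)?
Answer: -10/3 - 2*I*√11/3 ≈ -3.3333 - 2.2111*I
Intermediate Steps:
J(V) = 5 + √(-5 + V) (J(V) = √(-5 + V) + 5 = 5 + √(-5 + V))
K(m) = 2/(67 + m) (K(m) = 2/(m + 67) = 2/(67 + m))
c = -⅔ (c = 2/(67 - 70) = 2/(-3) = 2*(-⅓) = -⅔ ≈ -0.66667)
c*J(-6) = -2*(5 + √(-5 - 6))/3 = -2*(5 + √(-11))/3 = -2*(5 + I*√11)/3 = -10/3 - 2*I*√11/3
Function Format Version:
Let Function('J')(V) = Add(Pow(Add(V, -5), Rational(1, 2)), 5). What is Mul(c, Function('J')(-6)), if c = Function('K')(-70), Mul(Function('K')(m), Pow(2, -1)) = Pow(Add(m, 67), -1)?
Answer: Add(Rational(-10, 3), Mul(Rational(-2, 3), I, Pow(11, Rational(1, 2)))) ≈ Add(-3.3333, Mul(-2.2111, I))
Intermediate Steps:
Function('J')(V) = Add(5, Pow(Add(-5, V), Rational(1, 2))) (Function('J')(V) = Add(Pow(Add(-5, V), Rational(1, 2)), 5) = Add(5, Pow(Add(-5, V), Rational(1, 2))))
Function('K')(m) = Mul(2, Pow(Add(67, m), -1)) (Function('K')(m) = Mul(2, Pow(Add(m, 67), -1)) = Mul(2, Pow(Add(67, m), -1)))
c = Rational(-2, 3) (c = Mul(2, Pow(Add(67, -70), -1)) = Mul(2, Pow(-3, -1)) = Mul(2, Rational(-1, 3)) = Rational(-2, 3) ≈ -0.66667)
Mul(c, Function('J')(-6)) = Mul(Rational(-2, 3), Add(5, Pow(Add(-5, -6), Rational(1, 2)))) = Mul(Rational(-2, 3), Add(5, Pow(-11, Rational(1, 2)))) = Mul(Rational(-2, 3), Add(5, Mul(I, Pow(11, Rational(1, 2))))) = Add(Rational(-10, 3), Mul(Rational(-2, 3), I, Pow(11, Rational(1, 2))))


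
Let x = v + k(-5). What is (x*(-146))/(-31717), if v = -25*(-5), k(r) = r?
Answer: 17520/31717 ≈ 0.55239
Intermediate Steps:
v = 125
x = 120 (x = 125 - 5 = 120)
(x*(-146))/(-31717) = (120*(-146))/(-31717) = -17520*(-1/31717) = 17520/31717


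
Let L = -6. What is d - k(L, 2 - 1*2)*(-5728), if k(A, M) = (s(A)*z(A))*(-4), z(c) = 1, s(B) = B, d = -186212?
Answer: -48740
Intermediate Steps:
k(A, M) = -4*A (k(A, M) = (A*1)*(-4) = A*(-4) = -4*A)
d - k(L, 2 - 1*2)*(-5728) = -186212 - (-4*(-6))*(-5728) = -186212 - 24*(-5728) = -186212 - 1*(-137472) = -186212 + 137472 = -48740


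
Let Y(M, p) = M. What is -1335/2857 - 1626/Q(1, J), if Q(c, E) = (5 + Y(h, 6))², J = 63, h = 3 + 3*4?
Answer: -2589741/571400 ≈ -4.5323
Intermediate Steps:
h = 15 (h = 3 + 12 = 15)
Q(c, E) = 400 (Q(c, E) = (5 + 15)² = 20² = 400)
-1335/2857 - 1626/Q(1, J) = -1335/2857 - 1626/400 = -1335*1/2857 - 1626*1/400 = -1335/2857 - 813/200 = -2589741/571400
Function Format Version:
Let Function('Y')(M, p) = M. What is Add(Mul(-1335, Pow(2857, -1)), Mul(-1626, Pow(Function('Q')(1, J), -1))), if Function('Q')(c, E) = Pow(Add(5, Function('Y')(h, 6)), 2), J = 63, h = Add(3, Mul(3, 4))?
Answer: Rational(-2589741, 571400) ≈ -4.5323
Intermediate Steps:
h = 15 (h = Add(3, 12) = 15)
Function('Q')(c, E) = 400 (Function('Q')(c, E) = Pow(Add(5, 15), 2) = Pow(20, 2) = 400)
Add(Mul(-1335, Pow(2857, -1)), Mul(-1626, Pow(Function('Q')(1, J), -1))) = Add(Mul(-1335, Pow(2857, -1)), Mul(-1626, Pow(400, -1))) = Add(Mul(-1335, Rational(1, 2857)), Mul(-1626, Rational(1, 400))) = Add(Rational(-1335, 2857), Rational(-813, 200)) = Rational(-2589741, 571400)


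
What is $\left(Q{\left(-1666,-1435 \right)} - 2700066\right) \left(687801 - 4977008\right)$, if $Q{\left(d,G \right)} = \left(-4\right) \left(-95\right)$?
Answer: $11579512089002$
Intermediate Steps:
$Q{\left(d,G \right)} = 380$
$\left(Q{\left(-1666,-1435 \right)} - 2700066\right) \left(687801 - 4977008\right) = \left(380 - 2700066\right) \left(687801 - 4977008\right) = \left(380 - 2700066\right) \left(-4289207\right) = \left(-2699686\right) \left(-4289207\right) = 11579512089002$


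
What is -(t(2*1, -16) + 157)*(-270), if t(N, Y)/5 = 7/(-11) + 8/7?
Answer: 3316680/77 ≈ 43074.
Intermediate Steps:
t(N, Y) = 195/77 (t(N, Y) = 5*(7/(-11) + 8/7) = 5*(7*(-1/11) + 8*(⅐)) = 5*(-7/11 + 8/7) = 5*(39/77) = 195/77)
-(t(2*1, -16) + 157)*(-270) = -(195/77 + 157)*(-270) = -12284*(-270)/77 = -1*(-3316680/77) = 3316680/77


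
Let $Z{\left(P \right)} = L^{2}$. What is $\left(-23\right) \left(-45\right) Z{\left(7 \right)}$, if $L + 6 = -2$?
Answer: $66240$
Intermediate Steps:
$L = -8$ ($L = -6 - 2 = -8$)
$Z{\left(P \right)} = 64$ ($Z{\left(P \right)} = \left(-8\right)^{2} = 64$)
$\left(-23\right) \left(-45\right) Z{\left(7 \right)} = \left(-23\right) \left(-45\right) 64 = 1035 \cdot 64 = 66240$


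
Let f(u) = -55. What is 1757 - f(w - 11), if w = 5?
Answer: 1812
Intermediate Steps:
1757 - f(w - 11) = 1757 - 1*(-55) = 1757 + 55 = 1812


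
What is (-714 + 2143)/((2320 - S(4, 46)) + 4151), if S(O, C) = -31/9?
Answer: 12861/58270 ≈ 0.22071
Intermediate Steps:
S(O, C) = -31/9 (S(O, C) = -31*⅑ = -31/9)
(-714 + 2143)/((2320 - S(4, 46)) + 4151) = (-714 + 2143)/((2320 - 1*(-31/9)) + 4151) = 1429/((2320 + 31/9) + 4151) = 1429/(20911/9 + 4151) = 1429/(58270/9) = 1429*(9/58270) = 12861/58270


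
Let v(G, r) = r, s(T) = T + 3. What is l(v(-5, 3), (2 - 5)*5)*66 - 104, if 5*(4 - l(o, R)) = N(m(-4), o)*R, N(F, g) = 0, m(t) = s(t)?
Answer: 160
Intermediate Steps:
s(T) = 3 + T
m(t) = 3 + t
l(o, R) = 4 (l(o, R) = 4 - 0*R = 4 - ⅕*0 = 4 + 0 = 4)
l(v(-5, 3), (2 - 5)*5)*66 - 104 = 4*66 - 104 = 264 - 104 = 160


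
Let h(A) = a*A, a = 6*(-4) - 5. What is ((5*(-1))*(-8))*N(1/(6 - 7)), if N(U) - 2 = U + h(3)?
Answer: -3440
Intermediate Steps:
a = -29 (a = -24 - 5 = -29)
h(A) = -29*A
N(U) = -85 + U (N(U) = 2 + (U - 29*3) = 2 + (U - 87) = 2 + (-87 + U) = -85 + U)
((5*(-1))*(-8))*N(1/(6 - 7)) = ((5*(-1))*(-8))*(-85 + 1/(6 - 7)) = (-5*(-8))*(-85 + 1/(-1)) = 40*(-85 - 1) = 40*(-86) = -3440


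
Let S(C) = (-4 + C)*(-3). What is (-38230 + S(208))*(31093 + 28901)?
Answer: -2330286948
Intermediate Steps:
S(C) = 12 - 3*C
(-38230 + S(208))*(31093 + 28901) = (-38230 + (12 - 3*208))*(31093 + 28901) = (-38230 + (12 - 624))*59994 = (-38230 - 612)*59994 = -38842*59994 = -2330286948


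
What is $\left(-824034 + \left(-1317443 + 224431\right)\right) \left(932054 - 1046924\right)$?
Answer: $220211074020$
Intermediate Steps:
$\left(-824034 + \left(-1317443 + 224431\right)\right) \left(932054 - 1046924\right) = \left(-824034 - 1093012\right) \left(-114870\right) = \left(-1917046\right) \left(-114870\right) = 220211074020$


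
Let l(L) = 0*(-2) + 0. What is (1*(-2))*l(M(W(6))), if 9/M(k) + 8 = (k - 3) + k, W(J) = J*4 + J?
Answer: 0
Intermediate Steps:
W(J) = 5*J (W(J) = 4*J + J = 5*J)
M(k) = 9/(-11 + 2*k) (M(k) = 9/(-8 + ((k - 3) + k)) = 9/(-8 + ((-3 + k) + k)) = 9/(-8 + (-3 + 2*k)) = 9/(-11 + 2*k))
l(L) = 0 (l(L) = 0 + 0 = 0)
(1*(-2))*l(M(W(6))) = (1*(-2))*0 = -2*0 = 0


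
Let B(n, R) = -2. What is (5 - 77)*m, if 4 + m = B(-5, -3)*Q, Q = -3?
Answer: -144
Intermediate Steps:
m = 2 (m = -4 - 2*(-3) = -4 + 6 = 2)
(5 - 77)*m = (5 - 77)*2 = -72*2 = -144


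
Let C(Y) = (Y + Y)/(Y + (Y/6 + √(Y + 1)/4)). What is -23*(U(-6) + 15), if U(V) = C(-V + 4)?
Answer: -7500645/19501 + 16560*√11/19501 ≈ -381.81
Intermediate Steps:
C(Y) = 2*Y/(√(1 + Y)/4 + 7*Y/6) (C(Y) = (2*Y)/(Y + (Y*(⅙) + √(1 + Y)*(¼))) = (2*Y)/(Y + (Y/6 + √(1 + Y)/4)) = (2*Y)/(Y + (√(1 + Y)/4 + Y/6)) = (2*Y)/(√(1 + Y)/4 + 7*Y/6) = 2*Y/(√(1 + Y)/4 + 7*Y/6))
U(V) = 24*(4 - V)/(56 - 14*V + 3*√(5 - V)) (U(V) = 24*(-V + 4)/(3*√(1 + (-V + 4)) + 14*(-V + 4)) = 24*(4 - V)/(3*√(1 + (4 - V)) + 14*(4 - V)) = 24*(4 - V)/(3*√(5 - V) + (56 - 14*V)) = 24*(4 - V)/(56 - 14*V + 3*√(5 - V)))
-23*(U(-6) + 15) = -23*(24*(4 - 1*(-6))/(56 - 14*(-6) + 3*√(5 - 1*(-6))) + 15) = -23*(24*(4 + 6)/(56 + 84 + 3*√(5 + 6)) + 15) = -23*(24*10/(56 + 84 + 3*√11) + 15) = -23*(24*10/(140 + 3*√11) + 15) = -23*(240/(140 + 3*√11) + 15) = -23*(15 + 240/(140 + 3*√11)) = -345 - 5520/(140 + 3*√11)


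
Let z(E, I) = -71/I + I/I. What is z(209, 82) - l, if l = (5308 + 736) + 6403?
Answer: -1020643/82 ≈ -12447.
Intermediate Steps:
z(E, I) = 1 - 71/I (z(E, I) = -71/I + 1 = 1 - 71/I)
l = 12447 (l = 6044 + 6403 = 12447)
z(209, 82) - l = (-71 + 82)/82 - 1*12447 = (1/82)*11 - 12447 = 11/82 - 12447 = -1020643/82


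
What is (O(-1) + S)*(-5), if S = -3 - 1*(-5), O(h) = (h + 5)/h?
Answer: 10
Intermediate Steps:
O(h) = (5 + h)/h
S = 2 (S = -3 + 5 = 2)
(O(-1) + S)*(-5) = ((5 - 1)/(-1) + 2)*(-5) = (-1*4 + 2)*(-5) = (-4 + 2)*(-5) = -2*(-5) = 10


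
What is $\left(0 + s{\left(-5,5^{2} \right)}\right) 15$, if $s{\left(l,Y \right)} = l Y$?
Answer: $-1875$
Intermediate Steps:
$s{\left(l,Y \right)} = Y l$
$\left(0 + s{\left(-5,5^{2} \right)}\right) 15 = \left(0 + 5^{2} \left(-5\right)\right) 15 = \left(0 + 25 \left(-5\right)\right) 15 = \left(0 - 125\right) 15 = \left(-125\right) 15 = -1875$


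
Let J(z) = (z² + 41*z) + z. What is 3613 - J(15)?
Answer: 2758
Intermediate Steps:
J(z) = z² + 42*z
3613 - J(15) = 3613 - 15*(42 + 15) = 3613 - 15*57 = 3613 - 1*855 = 3613 - 855 = 2758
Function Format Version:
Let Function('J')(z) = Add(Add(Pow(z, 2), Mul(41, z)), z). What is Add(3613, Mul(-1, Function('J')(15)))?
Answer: 2758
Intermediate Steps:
Function('J')(z) = Add(Pow(z, 2), Mul(42, z))
Add(3613, Mul(-1, Function('J')(15))) = Add(3613, Mul(-1, Mul(15, Add(42, 15)))) = Add(3613, Mul(-1, Mul(15, 57))) = Add(3613, Mul(-1, 855)) = Add(3613, -855) = 2758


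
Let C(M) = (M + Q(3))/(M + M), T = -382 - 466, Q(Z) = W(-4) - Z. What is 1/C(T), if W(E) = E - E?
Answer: 1696/851 ≈ 1.9929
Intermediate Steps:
W(E) = 0
Q(Z) = -Z (Q(Z) = 0 - Z = -Z)
T = -848
C(M) = (-3 + M)/(2*M) (C(M) = (M - 1*3)/(M + M) = (M - 3)/((2*M)) = (-3 + M)*(1/(2*M)) = (-3 + M)/(2*M))
1/C(T) = 1/((½)*(-3 - 848)/(-848)) = 1/((½)*(-1/848)*(-851)) = 1/(851/1696) = 1696/851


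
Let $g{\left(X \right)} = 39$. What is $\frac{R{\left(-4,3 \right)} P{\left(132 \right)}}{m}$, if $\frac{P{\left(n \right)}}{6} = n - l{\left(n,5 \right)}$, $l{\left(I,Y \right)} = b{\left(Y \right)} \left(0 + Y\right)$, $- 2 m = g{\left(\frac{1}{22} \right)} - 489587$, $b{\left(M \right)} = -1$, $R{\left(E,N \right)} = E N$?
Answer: $- \frac{4932}{122387} \approx -0.040298$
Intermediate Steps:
$m = 244774$ ($m = - \frac{39 - 489587}{2} = \left(- \frac{1}{2}\right) \left(-489548\right) = 244774$)
$l{\left(I,Y \right)} = - Y$ ($l{\left(I,Y \right)} = - (0 + Y) = - Y$)
$P{\left(n \right)} = 30 + 6 n$ ($P{\left(n \right)} = 6 \left(n - \left(-1\right) 5\right) = 6 \left(n - -5\right) = 6 \left(n + 5\right) = 6 \left(5 + n\right) = 30 + 6 n$)
$\frac{R{\left(-4,3 \right)} P{\left(132 \right)}}{m} = \frac{\left(-4\right) 3 \left(30 + 6 \cdot 132\right)}{244774} = - 12 \left(30 + 792\right) \frac{1}{244774} = \left(-12\right) 822 \cdot \frac{1}{244774} = \left(-9864\right) \frac{1}{244774} = - \frac{4932}{122387}$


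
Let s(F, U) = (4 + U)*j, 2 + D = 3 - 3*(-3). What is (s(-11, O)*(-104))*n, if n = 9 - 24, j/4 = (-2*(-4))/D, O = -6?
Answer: -9984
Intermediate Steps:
D = 10 (D = -2 + (3 - 3*(-3)) = -2 + (3 + 9) = -2 + 12 = 10)
j = 16/5 (j = 4*(-2*(-4)/10) = 4*(8*(⅒)) = 4*(⅘) = 16/5 ≈ 3.2000)
s(F, U) = 64/5 + 16*U/5 (s(F, U) = (4 + U)*(16/5) = 64/5 + 16*U/5)
n = -15
(s(-11, O)*(-104))*n = ((64/5 + (16/5)*(-6))*(-104))*(-15) = ((64/5 - 96/5)*(-104))*(-15) = -32/5*(-104)*(-15) = (3328/5)*(-15) = -9984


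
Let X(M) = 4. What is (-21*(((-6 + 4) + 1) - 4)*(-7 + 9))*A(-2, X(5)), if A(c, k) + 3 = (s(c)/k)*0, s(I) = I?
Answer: -630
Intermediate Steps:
A(c, k) = -3 (A(c, k) = -3 + (c/k)*0 = -3 + 0 = -3)
(-21*(((-6 + 4) + 1) - 4)*(-7 + 9))*A(-2, X(5)) = -21*(((-6 + 4) + 1) - 4)*(-7 + 9)*(-3) = -21*((-2 + 1) - 4)*2*(-3) = -21*(-1 - 4)*2*(-3) = -(-105)*2*(-3) = -21*(-10)*(-3) = 210*(-3) = -630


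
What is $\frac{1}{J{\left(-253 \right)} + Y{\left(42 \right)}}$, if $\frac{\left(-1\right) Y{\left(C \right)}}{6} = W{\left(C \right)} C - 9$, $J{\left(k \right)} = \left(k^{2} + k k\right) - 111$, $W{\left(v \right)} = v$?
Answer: $\frac{1}{117377} \approx 8.5195 \cdot 10^{-6}$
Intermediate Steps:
$J{\left(k \right)} = -111 + 2 k^{2}$ ($J{\left(k \right)} = \left(k^{2} + k^{2}\right) - 111 = 2 k^{2} - 111 = -111 + 2 k^{2}$)
$Y{\left(C \right)} = 54 - 6 C^{2}$ ($Y{\left(C \right)} = - 6 \left(C C - 9\right) = - 6 \left(C^{2} - 9\right) = - 6 \left(-9 + C^{2}\right) = 54 - 6 C^{2}$)
$\frac{1}{J{\left(-253 \right)} + Y{\left(42 \right)}} = \frac{1}{\left(-111 + 2 \left(-253\right)^{2}\right) + \left(54 - 6 \cdot 42^{2}\right)} = \frac{1}{\left(-111 + 2 \cdot 64009\right) + \left(54 - 10584\right)} = \frac{1}{\left(-111 + 128018\right) + \left(54 - 10584\right)} = \frac{1}{127907 - 10530} = \frac{1}{117377}$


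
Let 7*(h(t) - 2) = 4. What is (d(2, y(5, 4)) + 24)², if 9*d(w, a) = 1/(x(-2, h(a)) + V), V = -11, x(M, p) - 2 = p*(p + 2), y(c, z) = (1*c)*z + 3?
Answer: 853165681/1476225 ≈ 577.94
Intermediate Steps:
y(c, z) = 3 + c*z (y(c, z) = c*z + 3 = 3 + c*z)
h(t) = 18/7 (h(t) = 2 + (⅐)*4 = 2 + 4/7 = 18/7)
x(M, p) = 2 + p*(2 + p) (x(M, p) = 2 + p*(p + 2) = 2 + p*(2 + p))
d(w, a) = 49/1215 (d(w, a) = 1/(9*((2 + (18/7)² + 2*(18/7)) - 11)) = 1/(9*((2 + 324/49 + 36/7) - 11)) = 1/(9*(674/49 - 11)) = 1/(9*(135/49)) = (⅑)*(49/135) = 49/1215)
(d(2, y(5, 4)) + 24)² = (49/1215 + 24)² = (29209/1215)² = 853165681/1476225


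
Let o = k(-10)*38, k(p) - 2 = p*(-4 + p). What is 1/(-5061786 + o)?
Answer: -1/5056390 ≈ -1.9777e-7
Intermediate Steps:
k(p) = 2 + p*(-4 + p)
o = 5396 (o = (2 + (-10)² - 4*(-10))*38 = (2 + 100 + 40)*38 = 142*38 = 5396)
1/(-5061786 + o) = 1/(-5061786 + 5396) = 1/(-5056390) = -1/5056390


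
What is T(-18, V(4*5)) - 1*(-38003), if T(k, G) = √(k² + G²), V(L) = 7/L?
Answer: 38003 + √129649/20 ≈ 38021.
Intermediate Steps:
T(k, G) = √(G² + k²)
T(-18, V(4*5)) - 1*(-38003) = √((7/((4*5)))² + (-18)²) - 1*(-38003) = √((7/20)² + 324) + 38003 = √(49/400 + 324) + 38003 = √(129649/400) + 38003 = √129649/20 + 38003 = 38003 + √129649/20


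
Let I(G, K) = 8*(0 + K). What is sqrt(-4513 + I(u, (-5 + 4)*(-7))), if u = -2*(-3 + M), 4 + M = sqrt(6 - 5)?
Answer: I*sqrt(4457) ≈ 66.761*I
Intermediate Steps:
M = -3 (M = -4 + sqrt(6 - 5) = -4 + sqrt(1) = -4 + 1 = -3)
u = 12 (u = -2*(-3 - 3) = -2*(-6) = 12)
I(G, K) = 8*K
sqrt(-4513 + I(u, (-5 + 4)*(-7))) = sqrt(-4513 + 8*((-5 + 4)*(-7))) = sqrt(-4513 + 8*(-1*(-7))) = sqrt(-4513 + 8*7) = sqrt(-4513 + 56) = sqrt(-4457) = I*sqrt(4457)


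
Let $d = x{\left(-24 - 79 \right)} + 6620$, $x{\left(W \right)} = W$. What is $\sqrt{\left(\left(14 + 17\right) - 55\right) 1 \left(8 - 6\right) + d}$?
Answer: $\sqrt{6469} \approx 80.43$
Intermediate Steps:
$d = 6517$ ($d = \left(-24 - 79\right) + 6620 = -103 + 6620 = 6517$)
$\sqrt{\left(\left(14 + 17\right) - 55\right) 1 \left(8 - 6\right) + d} = \sqrt{\left(\left(14 + 17\right) - 55\right) 1 \left(8 - 6\right) + 6517} = \sqrt{\left(31 - 55\right) 1 \cdot 2 + 6517} = \sqrt{\left(-24\right) 2 + 6517} = \sqrt{-48 + 6517} = \sqrt{6469}$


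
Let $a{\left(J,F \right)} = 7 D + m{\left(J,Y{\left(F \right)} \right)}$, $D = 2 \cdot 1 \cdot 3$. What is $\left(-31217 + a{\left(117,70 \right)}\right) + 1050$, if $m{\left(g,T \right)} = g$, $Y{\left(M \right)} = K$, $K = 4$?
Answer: $-30008$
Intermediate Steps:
$Y{\left(M \right)} = 4$
$D = 6$ ($D = 2 \cdot 3 = 6$)
$a{\left(J,F \right)} = 42 + J$ ($a{\left(J,F \right)} = 7 \cdot 6 + J = 42 + J$)
$\left(-31217 + a{\left(117,70 \right)}\right) + 1050 = \left(-31217 + \left(42 + 117\right)\right) + 1050 = \left(-31217 + 159\right) + 1050 = -31058 + 1050 = -30008$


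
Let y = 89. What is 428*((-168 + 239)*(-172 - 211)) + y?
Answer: -11638515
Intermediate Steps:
428*((-168 + 239)*(-172 - 211)) + y = 428*((-168 + 239)*(-172 - 211)) + 89 = 428*(71*(-383)) + 89 = 428*(-27193) + 89 = -11638604 + 89 = -11638515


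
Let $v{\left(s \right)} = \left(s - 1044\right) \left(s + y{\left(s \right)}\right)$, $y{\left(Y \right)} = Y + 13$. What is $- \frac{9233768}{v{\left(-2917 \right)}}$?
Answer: $- \frac{9233768}{23056981} \approx -0.40048$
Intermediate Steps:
$y{\left(Y \right)} = 13 + Y$
$v{\left(s \right)} = \left(-1044 + s\right) \left(13 + 2 s\right)$ ($v{\left(s \right)} = \left(s - 1044\right) \left(s + \left(13 + s\right)\right) = \left(-1044 + s\right) \left(13 + 2 s\right)$)
$- \frac{9233768}{v{\left(-2917 \right)}} = - \frac{9233768}{-13572 - -6052775 + 2 \left(-2917\right)^{2}} = - \frac{9233768}{-13572 + 6052775 + 2 \cdot 8508889} = - \frac{9233768}{-13572 + 6052775 + 17017778} = - \frac{9233768}{23056981}$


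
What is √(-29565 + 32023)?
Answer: √2458 ≈ 49.578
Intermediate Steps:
√(-29565 + 32023) = √2458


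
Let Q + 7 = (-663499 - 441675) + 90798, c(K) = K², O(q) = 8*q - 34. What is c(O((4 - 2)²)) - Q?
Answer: 1014387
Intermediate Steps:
O(q) = -34 + 8*q
Q = -1014383 (Q = -7 + ((-663499 - 441675) + 90798) = -7 + (-1105174 + 90798) = -7 - 1014376 = -1014383)
c(O((4 - 2)²)) - Q = (-34 + 8*(4 - 2)²)² - 1*(-1014383) = (-34 + 8*2²)² + 1014383 = (-34 + 8*4)² + 1014383 = (-34 + 32)² + 1014383 = (-2)² + 1014383 = 4 + 1014383 = 1014387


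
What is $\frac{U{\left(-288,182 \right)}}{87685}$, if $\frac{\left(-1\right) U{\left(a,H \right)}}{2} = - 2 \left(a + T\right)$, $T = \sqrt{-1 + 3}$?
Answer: $- \frac{1152}{87685} + \frac{4 \sqrt{2}}{87685} \approx -0.013073$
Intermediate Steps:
$T = \sqrt{2} \approx 1.4142$
$U{\left(a,H \right)} = 4 a + 4 \sqrt{2}$ ($U{\left(a,H \right)} = - 2 \left(- 2 \left(a + \sqrt{2}\right)\right) = - 2 \left(- 2 a - 2 \sqrt{2}\right) = 4 a + 4 \sqrt{2}$)
$\frac{U{\left(-288,182 \right)}}{87685} = \frac{4 \left(-288\right) + 4 \sqrt{2}}{87685} = \left(-1152 + 4 \sqrt{2}\right) \frac{1}{87685} = - \frac{1152}{87685} + \frac{4 \sqrt{2}}{87685}$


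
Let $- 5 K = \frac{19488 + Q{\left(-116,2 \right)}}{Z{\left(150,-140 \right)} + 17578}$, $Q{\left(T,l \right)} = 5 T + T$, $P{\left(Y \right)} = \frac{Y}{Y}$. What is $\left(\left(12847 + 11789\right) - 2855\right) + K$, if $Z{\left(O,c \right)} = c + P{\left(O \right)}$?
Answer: $\frac{633058501}{29065} \approx 21781.0$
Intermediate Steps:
$P{\left(Y \right)} = 1$
$Q{\left(T,l \right)} = 6 T$
$Z{\left(O,c \right)} = 1 + c$ ($Z{\left(O,c \right)} = c + 1 = 1 + c$)
$K = - \frac{6264}{29065}$ ($K = - \frac{\left(19488 + 6 \left(-116\right)\right) \frac{1}{\left(1 - 140\right) + 17578}}{5} = - \frac{\left(19488 - 696\right) \frac{1}{-139 + 17578}}{5} = - \frac{18792 \cdot \frac{1}{17439}}{5} = \left(- \frac{1}{5}\right) \frac{6264}{5813} = - \frac{6264}{29065} \approx -0.21552$)
$\left(\left(12847 + 11789\right) - 2855\right) + K = \left(\left(12847 + 11789\right) - 2855\right) - \frac{6264}{29065} = \left(24636 - 2855\right) - \frac{6264}{29065} = 21781 - \frac{6264}{29065} = \frac{633058501}{29065}$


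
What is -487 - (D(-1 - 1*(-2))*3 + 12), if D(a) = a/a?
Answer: -502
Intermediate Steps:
D(a) = 1
-487 - (D(-1 - 1*(-2))*3 + 12) = -487 - (1*3 + 12) = -487 - (3 + 12) = -487 - 1*15 = -487 - 15 = -502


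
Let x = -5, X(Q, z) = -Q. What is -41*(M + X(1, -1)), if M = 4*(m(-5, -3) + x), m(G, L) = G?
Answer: 1681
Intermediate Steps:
M = -40 (M = 4*(-5 - 5) = 4*(-10) = -40)
-41*(M + X(1, -1)) = -41*(-40 - 1*1) = -41*(-40 - 1) = -41*(-41) = 1681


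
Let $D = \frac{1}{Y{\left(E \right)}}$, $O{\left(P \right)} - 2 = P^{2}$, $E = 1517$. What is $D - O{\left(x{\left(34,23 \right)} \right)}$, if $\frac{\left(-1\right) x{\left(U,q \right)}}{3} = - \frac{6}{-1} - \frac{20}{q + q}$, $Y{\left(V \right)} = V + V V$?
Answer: $- \frac{14869518685}{52964538} \approx -280.74$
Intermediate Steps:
$Y{\left(V \right)} = V + V^{2}$
$x{\left(U,q \right)} = -18 + \frac{30}{q}$ ($x{\left(U,q \right)} = - 3 \left(- \frac{6}{-1} - \frac{20}{q + q}\right) = - 3 \left(\left(-6\right) \left(-1\right) - \frac{20}{2 q}\right) = - 3 \left(6 - 20 \frac{1}{2 q}\right) = - 3 \left(6 - \frac{10}{q}\right) = -18 + \frac{30}{q}$)
$O{\left(P \right)} = 2 + P^{2}$
$D = \frac{1}{2302806}$ ($D = \frac{1}{1517 \left(1 + 1517\right)} = \frac{1}{1517 \cdot 1518} = \frac{1}{2302806} \approx 4.3425 \cdot 10^{-7}$)
$D - O{\left(x{\left(34,23 \right)} \right)} = \frac{1}{2302806} - \left(2 + \left(-18 + \frac{30}{23}\right)^{2}\right) = \frac{1}{2302806} - \left(2 + \left(- \frac{384}{23}\right)^{2}\right) = \frac{1}{2302806} - \left(2 + \frac{147456}{529}\right) = \frac{1}{2302806} - \frac{148514}{529} = - \frac{14869518685}{52964538}$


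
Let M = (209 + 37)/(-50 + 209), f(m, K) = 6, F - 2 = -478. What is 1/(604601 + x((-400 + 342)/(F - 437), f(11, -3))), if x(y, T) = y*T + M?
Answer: 48389/29256131099 ≈ 1.6540e-6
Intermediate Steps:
F = -476 (F = 2 - 478 = -476)
M = 82/53 (M = 246/159 = 246*(1/159) = 82/53 ≈ 1.5472)
x(y, T) = 82/53 + T*y (x(y, T) = y*T + 82/53 = T*y + 82/53 = 82/53 + T*y)
1/(604601 + x((-400 + 342)/(F - 437), f(11, -3))) = 1/(604601 + (82/53 + 6*((-400 + 342)/(-476 - 437)))) = 1/(604601 + (82/53 + 6*(-58/(-913)))) = 1/(604601 + (82/53 + 6*(-58*(-1/913)))) = 1/(604601 + (82/53 + 6*(58/913))) = 1/(604601 + (82/53 + 348/913)) = 1/(604601 + 93310/48389) = 1/(29256131099/48389) = 48389/29256131099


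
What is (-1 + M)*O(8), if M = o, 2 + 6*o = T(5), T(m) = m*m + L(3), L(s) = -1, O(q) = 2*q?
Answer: 128/3 ≈ 42.667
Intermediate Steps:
T(m) = -1 + m**2 (T(m) = m*m - 1 = m**2 - 1 = -1 + m**2)
o = 11/3 (o = -1/3 + (-1 + 5**2)/6 = -1/3 + (-1 + 25)/6 = -1/3 + (1/6)*24 = -1/3 + 4 = 11/3 ≈ 3.6667)
M = 11/3 ≈ 3.6667
(-1 + M)*O(8) = (-1 + 11/3)*(2*8) = (8/3)*16 = 128/3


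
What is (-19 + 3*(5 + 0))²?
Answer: 16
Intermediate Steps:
(-19 + 3*(5 + 0))² = (-19 + 3*5)² = (-19 + 15)² = (-4)² = 16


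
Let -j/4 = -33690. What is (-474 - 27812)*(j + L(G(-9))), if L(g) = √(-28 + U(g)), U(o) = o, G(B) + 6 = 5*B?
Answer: -3811821360 - 28286*I*√79 ≈ -3.8118e+9 - 2.5141e+5*I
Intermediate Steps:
j = 134760 (j = -4*(-33690) = 134760)
G(B) = -6 + 5*B
L(g) = √(-28 + g)
(-474 - 27812)*(j + L(G(-9))) = (-474 - 27812)*(134760 + √(-28 + (-6 + 5*(-9)))) = -28286*(134760 + √(-28 + (-6 - 45))) = -28286*(134760 + √(-28 - 51)) = -28286*(134760 + √(-79)) = -28286*(134760 + I*√79) = -3811821360 - 28286*I*√79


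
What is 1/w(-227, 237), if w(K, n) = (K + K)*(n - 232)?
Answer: -1/2270 ≈ -0.00044053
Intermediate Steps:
w(K, n) = 2*K*(-232 + n) (w(K, n) = (2*K)*(-232 + n) = 2*K*(-232 + n))
1/w(-227, 237) = 1/(2*(-227)*(-232 + 237)) = 1/(2*(-227)*5) = 1/(-2270) = -1/2270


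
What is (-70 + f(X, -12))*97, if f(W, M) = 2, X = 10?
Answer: -6596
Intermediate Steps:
(-70 + f(X, -12))*97 = (-70 + 2)*97 = -68*97 = -6596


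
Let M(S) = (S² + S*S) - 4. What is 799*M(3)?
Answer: 11186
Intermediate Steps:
M(S) = -4 + 2*S² (M(S) = (S² + S²) - 4 = 2*S² - 4 = -4 + 2*S²)
799*M(3) = 799*(-4 + 2*3²) = 799*(-4 + 2*9) = 799*(-4 + 18) = 799*14 = 11186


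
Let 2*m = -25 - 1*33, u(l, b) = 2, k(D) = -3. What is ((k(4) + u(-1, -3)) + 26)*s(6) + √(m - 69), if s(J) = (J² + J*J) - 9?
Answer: 1575 + 7*I*√2 ≈ 1575.0 + 9.8995*I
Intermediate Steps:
m = -29 (m = (-25 - 1*33)/2 = (-25 - 33)/2 = (½)*(-58) = -29)
s(J) = -9 + 2*J² (s(J) = (J² + J²) - 9 = 2*J² - 9 = -9 + 2*J²)
((k(4) + u(-1, -3)) + 26)*s(6) + √(m - 69) = ((-3 + 2) + 26)*(-9 + 2*6²) + √(-29 - 69) = (-1 + 26)*(-9 + 2*36) + √(-98) = 25*(-9 + 72) + 7*I*√2 = 25*63 + 7*I*√2 = 1575 + 7*I*√2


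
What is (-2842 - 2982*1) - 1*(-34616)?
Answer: 28792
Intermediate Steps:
(-2842 - 2982*1) - 1*(-34616) = (-2842 - 2982) + 34616 = -5824 + 34616 = 28792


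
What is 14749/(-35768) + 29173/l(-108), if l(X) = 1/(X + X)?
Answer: -225387345373/35768 ≈ -6.3014e+6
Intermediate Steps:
l(X) = 1/(2*X)
14749/(-35768) + 29173/l(-108) = 14749/(-35768) + 29173/(((1/2)/(-108))) = 14749*(-1/35768) + 29173/(((1/2)*(-1/108))) = -14749/35768 + 29173/(-1/216) = -14749/35768 + 29173*(-216) = -14749/35768 - 6301368 = -225387345373/35768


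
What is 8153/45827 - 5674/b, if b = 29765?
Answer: -17348353/1364040655 ≈ -0.012718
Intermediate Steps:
8153/45827 - 5674/b = 8153/45827 - 5674/29765 = -17348353/1364040655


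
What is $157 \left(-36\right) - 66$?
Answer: $-5718$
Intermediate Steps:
$157 \left(-36\right) - 66 = -5652 - 66 = -5718$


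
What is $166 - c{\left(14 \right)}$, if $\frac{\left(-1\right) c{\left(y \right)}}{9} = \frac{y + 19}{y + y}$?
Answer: $\frac{4945}{28} \approx 176.61$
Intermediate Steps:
$c{\left(y \right)} = - \frac{9 \left(19 + y\right)}{2 y}$ ($c{\left(y \right)} = - 9 \frac{y + 19}{y + y} = - 9 \frac{19 + y}{2 y} = - \frac{9 \left(19 + y\right)}{2 y}$)
$166 - c{\left(14 \right)} = 166 - \frac{9 \left(-19 - 14\right)}{2 \cdot 14} = 166 - \frac{9}{2} \cdot \frac{1}{14} \left(-19 - 14\right) = 166 - \frac{9}{2} \cdot \frac{1}{14} \left(-33\right) = 166 - - \frac{297}{28} = 166 + \frac{297}{28} = \frac{4945}{28}$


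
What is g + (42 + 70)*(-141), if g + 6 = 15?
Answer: -15783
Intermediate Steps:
g = 9 (g = -6 + 15 = 9)
g + (42 + 70)*(-141) = 9 + (42 + 70)*(-141) = 9 + 112*(-141) = 9 - 15792 = -15783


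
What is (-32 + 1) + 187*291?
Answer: 54386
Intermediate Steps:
(-32 + 1) + 187*291 = -31 + 54417 = 54386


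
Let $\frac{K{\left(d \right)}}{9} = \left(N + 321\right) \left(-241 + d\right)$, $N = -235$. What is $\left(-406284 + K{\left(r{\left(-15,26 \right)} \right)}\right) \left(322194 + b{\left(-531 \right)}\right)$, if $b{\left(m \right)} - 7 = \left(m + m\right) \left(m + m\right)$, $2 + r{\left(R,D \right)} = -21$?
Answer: $-885426477900$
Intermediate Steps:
$r{\left(R,D \right)} = -23$ ($r{\left(R,D \right)} = -2 - 21 = -23$)
$K{\left(d \right)} = -186534 + 774 d$ ($K{\left(d \right)} = 9 \left(-235 + 321\right) \left(-241 + d\right) = 9 \cdot 86 \left(-241 + d\right) = 9 \left(-20726 + 86 d\right) = -186534 + 774 d$)
$b{\left(m \right)} = 7 + 4 m^{2}$ ($b{\left(m \right)} = 7 + \left(m + m\right) \left(m + m\right) = 7 + 2 m 2 m = 7 + 4 m^{2}$)
$\left(-406284 + K{\left(r{\left(-15,26 \right)} \right)}\right) \left(322194 + b{\left(-531 \right)}\right) = \left(-406284 + \left(-186534 + 774 \left(-23\right)\right)\right) \left(322194 + \left(7 + 4 \left(-531\right)^{2}\right)\right) = \left(-406284 - 204336\right) \left(322194 + \left(7 + 4 \cdot 281961\right)\right) = \left(-406284 - 204336\right) \left(322194 + \left(7 + 1127844\right)\right) = - 610620 \left(322194 + 1127851\right) = \left(-610620\right) 1450045 = -885426477900$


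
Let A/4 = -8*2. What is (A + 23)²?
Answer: 1681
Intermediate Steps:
A = -64 (A = 4*(-8*2) = 4*(-16) = -64)
(A + 23)² = (-64 + 23)² = (-41)² = 1681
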